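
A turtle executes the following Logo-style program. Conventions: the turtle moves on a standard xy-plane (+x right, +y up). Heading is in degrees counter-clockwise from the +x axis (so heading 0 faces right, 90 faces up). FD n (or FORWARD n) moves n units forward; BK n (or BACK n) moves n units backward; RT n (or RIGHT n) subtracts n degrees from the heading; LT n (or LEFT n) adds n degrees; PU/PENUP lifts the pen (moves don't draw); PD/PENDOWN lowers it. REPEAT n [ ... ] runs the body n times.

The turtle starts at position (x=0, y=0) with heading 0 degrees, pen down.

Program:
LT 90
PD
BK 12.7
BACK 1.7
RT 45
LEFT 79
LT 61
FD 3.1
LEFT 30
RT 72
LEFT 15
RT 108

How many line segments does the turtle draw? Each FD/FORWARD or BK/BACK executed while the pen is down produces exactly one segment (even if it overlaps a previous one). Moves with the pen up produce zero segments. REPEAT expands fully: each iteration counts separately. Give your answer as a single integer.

Answer: 3

Derivation:
Executing turtle program step by step:
Start: pos=(0,0), heading=0, pen down
LT 90: heading 0 -> 90
PD: pen down
BK 12.7: (0,0) -> (0,-12.7) [heading=90, draw]
BK 1.7: (0,-12.7) -> (0,-14.4) [heading=90, draw]
RT 45: heading 90 -> 45
LT 79: heading 45 -> 124
LT 61: heading 124 -> 185
FD 3.1: (0,-14.4) -> (-3.088,-14.67) [heading=185, draw]
LT 30: heading 185 -> 215
RT 72: heading 215 -> 143
LT 15: heading 143 -> 158
RT 108: heading 158 -> 50
Final: pos=(-3.088,-14.67), heading=50, 3 segment(s) drawn
Segments drawn: 3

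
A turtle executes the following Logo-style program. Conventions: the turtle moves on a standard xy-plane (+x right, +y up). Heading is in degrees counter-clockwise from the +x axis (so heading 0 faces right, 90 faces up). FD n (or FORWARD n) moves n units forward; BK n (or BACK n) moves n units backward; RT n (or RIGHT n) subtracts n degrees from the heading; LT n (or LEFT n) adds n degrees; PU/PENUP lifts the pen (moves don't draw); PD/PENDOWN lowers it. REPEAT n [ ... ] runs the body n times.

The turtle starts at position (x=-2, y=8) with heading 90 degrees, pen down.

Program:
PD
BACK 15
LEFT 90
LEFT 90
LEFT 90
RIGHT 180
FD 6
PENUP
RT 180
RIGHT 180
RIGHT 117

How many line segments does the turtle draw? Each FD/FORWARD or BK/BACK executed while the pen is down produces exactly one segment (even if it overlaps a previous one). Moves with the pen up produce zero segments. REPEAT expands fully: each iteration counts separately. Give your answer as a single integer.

Answer: 2

Derivation:
Executing turtle program step by step:
Start: pos=(-2,8), heading=90, pen down
PD: pen down
BK 15: (-2,8) -> (-2,-7) [heading=90, draw]
LT 90: heading 90 -> 180
LT 90: heading 180 -> 270
LT 90: heading 270 -> 0
RT 180: heading 0 -> 180
FD 6: (-2,-7) -> (-8,-7) [heading=180, draw]
PU: pen up
RT 180: heading 180 -> 0
RT 180: heading 0 -> 180
RT 117: heading 180 -> 63
Final: pos=(-8,-7), heading=63, 2 segment(s) drawn
Segments drawn: 2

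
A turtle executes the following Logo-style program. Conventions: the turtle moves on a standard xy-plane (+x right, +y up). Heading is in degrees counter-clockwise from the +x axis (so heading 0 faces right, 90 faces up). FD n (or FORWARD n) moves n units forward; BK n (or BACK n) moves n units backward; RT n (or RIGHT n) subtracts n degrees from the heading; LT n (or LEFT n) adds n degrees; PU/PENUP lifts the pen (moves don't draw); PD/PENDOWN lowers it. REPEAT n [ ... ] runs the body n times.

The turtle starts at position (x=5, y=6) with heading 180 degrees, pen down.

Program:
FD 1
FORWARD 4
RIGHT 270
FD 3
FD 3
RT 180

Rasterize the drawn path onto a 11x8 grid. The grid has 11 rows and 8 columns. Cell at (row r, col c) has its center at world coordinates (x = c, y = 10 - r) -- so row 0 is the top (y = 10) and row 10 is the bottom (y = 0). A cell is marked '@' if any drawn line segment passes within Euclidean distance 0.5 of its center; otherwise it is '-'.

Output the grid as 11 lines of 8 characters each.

Answer: --------
--------
--------
--------
@@@@@@--
@-------
@-------
@-------
@-------
@-------
@-------

Derivation:
Segment 0: (5,6) -> (4,6)
Segment 1: (4,6) -> (0,6)
Segment 2: (0,6) -> (0,3)
Segment 3: (0,3) -> (0,0)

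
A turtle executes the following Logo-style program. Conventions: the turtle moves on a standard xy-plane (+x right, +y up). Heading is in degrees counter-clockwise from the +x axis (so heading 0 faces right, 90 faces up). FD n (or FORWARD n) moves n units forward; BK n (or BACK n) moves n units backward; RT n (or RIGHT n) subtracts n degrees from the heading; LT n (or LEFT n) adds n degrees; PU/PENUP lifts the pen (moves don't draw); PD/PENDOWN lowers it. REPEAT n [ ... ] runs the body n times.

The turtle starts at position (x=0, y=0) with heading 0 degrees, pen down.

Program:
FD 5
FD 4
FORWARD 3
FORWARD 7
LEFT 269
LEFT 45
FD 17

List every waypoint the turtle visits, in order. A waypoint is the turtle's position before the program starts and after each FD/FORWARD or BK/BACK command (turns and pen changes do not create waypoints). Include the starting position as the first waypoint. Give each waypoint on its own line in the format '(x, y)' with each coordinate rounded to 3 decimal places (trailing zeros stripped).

Answer: (0, 0)
(5, 0)
(9, 0)
(12, 0)
(19, 0)
(30.809, -12.229)

Derivation:
Executing turtle program step by step:
Start: pos=(0,0), heading=0, pen down
FD 5: (0,0) -> (5,0) [heading=0, draw]
FD 4: (5,0) -> (9,0) [heading=0, draw]
FD 3: (9,0) -> (12,0) [heading=0, draw]
FD 7: (12,0) -> (19,0) [heading=0, draw]
LT 269: heading 0 -> 269
LT 45: heading 269 -> 314
FD 17: (19,0) -> (30.809,-12.229) [heading=314, draw]
Final: pos=(30.809,-12.229), heading=314, 5 segment(s) drawn
Waypoints (6 total):
(0, 0)
(5, 0)
(9, 0)
(12, 0)
(19, 0)
(30.809, -12.229)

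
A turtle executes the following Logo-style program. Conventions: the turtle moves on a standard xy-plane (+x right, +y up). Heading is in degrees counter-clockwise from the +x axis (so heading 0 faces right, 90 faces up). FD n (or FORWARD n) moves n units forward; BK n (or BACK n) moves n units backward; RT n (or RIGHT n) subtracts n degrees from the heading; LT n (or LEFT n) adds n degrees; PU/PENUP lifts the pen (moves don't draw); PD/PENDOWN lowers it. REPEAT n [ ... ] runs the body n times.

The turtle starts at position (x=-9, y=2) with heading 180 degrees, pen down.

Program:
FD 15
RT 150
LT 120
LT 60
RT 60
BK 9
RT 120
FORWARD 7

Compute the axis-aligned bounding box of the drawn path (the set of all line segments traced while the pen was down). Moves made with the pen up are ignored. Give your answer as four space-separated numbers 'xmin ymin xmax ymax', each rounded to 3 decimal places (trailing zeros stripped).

Answer: -24 -2.5 -9 2

Derivation:
Executing turtle program step by step:
Start: pos=(-9,2), heading=180, pen down
FD 15: (-9,2) -> (-24,2) [heading=180, draw]
RT 150: heading 180 -> 30
LT 120: heading 30 -> 150
LT 60: heading 150 -> 210
RT 60: heading 210 -> 150
BK 9: (-24,2) -> (-16.206,-2.5) [heading=150, draw]
RT 120: heading 150 -> 30
FD 7: (-16.206,-2.5) -> (-10.144,1) [heading=30, draw]
Final: pos=(-10.144,1), heading=30, 3 segment(s) drawn

Segment endpoints: x in {-24, -16.206, -10.144, -9}, y in {-2.5, 1, 2, 2}
xmin=-24, ymin=-2.5, xmax=-9, ymax=2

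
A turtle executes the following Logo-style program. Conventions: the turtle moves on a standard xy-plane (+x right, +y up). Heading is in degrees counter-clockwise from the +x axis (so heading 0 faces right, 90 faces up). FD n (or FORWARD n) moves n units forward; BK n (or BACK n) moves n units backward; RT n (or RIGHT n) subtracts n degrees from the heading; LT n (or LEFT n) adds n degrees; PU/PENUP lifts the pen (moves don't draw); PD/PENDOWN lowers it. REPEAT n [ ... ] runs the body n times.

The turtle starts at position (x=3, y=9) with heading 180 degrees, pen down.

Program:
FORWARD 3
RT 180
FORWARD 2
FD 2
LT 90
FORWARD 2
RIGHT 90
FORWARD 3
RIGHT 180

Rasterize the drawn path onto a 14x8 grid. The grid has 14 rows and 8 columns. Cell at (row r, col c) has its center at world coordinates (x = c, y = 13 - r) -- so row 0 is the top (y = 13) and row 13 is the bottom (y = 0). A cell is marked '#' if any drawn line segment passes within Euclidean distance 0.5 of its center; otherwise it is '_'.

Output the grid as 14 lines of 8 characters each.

Segment 0: (3,9) -> (0,9)
Segment 1: (0,9) -> (2,9)
Segment 2: (2,9) -> (4,9)
Segment 3: (4,9) -> (4,11)
Segment 4: (4,11) -> (7,11)

Answer: ________
________
____####
____#___
#####___
________
________
________
________
________
________
________
________
________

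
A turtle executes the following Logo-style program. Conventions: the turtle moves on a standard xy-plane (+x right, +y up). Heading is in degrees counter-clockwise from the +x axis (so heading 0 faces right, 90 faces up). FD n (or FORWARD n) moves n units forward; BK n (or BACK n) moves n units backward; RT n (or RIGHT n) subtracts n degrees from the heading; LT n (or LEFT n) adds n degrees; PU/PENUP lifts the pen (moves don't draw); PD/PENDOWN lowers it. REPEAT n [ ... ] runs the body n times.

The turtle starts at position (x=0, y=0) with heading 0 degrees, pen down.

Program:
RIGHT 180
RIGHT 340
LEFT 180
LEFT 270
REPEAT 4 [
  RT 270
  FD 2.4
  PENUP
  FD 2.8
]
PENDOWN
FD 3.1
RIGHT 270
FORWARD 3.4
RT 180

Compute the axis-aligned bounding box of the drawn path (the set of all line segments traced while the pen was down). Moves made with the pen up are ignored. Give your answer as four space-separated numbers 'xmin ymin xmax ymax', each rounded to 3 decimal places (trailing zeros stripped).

Answer: 0 -2.913 4.255 0.821

Derivation:
Executing turtle program step by step:
Start: pos=(0,0), heading=0, pen down
RT 180: heading 0 -> 180
RT 340: heading 180 -> 200
LT 180: heading 200 -> 20
LT 270: heading 20 -> 290
REPEAT 4 [
  -- iteration 1/4 --
  RT 270: heading 290 -> 20
  FD 2.4: (0,0) -> (2.255,0.821) [heading=20, draw]
  PU: pen up
  FD 2.8: (2.255,0.821) -> (4.886,1.779) [heading=20, move]
  -- iteration 2/4 --
  RT 270: heading 20 -> 110
  FD 2.4: (4.886,1.779) -> (4.066,4.034) [heading=110, move]
  PU: pen up
  FD 2.8: (4.066,4.034) -> (3.108,6.665) [heading=110, move]
  -- iteration 3/4 --
  RT 270: heading 110 -> 200
  FD 2.4: (3.108,6.665) -> (0.853,5.844) [heading=200, move]
  PU: pen up
  FD 2.8: (0.853,5.844) -> (-1.779,4.886) [heading=200, move]
  -- iteration 4/4 --
  RT 270: heading 200 -> 290
  FD 2.4: (-1.779,4.886) -> (-0.958,2.631) [heading=290, move]
  PU: pen up
  FD 2.8: (-0.958,2.631) -> (0,0) [heading=290, move]
]
PD: pen down
FD 3.1: (0,0) -> (1.06,-2.913) [heading=290, draw]
RT 270: heading 290 -> 20
FD 3.4: (1.06,-2.913) -> (4.255,-1.75) [heading=20, draw]
RT 180: heading 20 -> 200
Final: pos=(4.255,-1.75), heading=200, 3 segment(s) drawn

Segment endpoints: x in {0, 0, 1.06, 2.255, 4.255}, y in {-2.913, -1.75, 0, 0, 0.821}
xmin=0, ymin=-2.913, xmax=4.255, ymax=0.821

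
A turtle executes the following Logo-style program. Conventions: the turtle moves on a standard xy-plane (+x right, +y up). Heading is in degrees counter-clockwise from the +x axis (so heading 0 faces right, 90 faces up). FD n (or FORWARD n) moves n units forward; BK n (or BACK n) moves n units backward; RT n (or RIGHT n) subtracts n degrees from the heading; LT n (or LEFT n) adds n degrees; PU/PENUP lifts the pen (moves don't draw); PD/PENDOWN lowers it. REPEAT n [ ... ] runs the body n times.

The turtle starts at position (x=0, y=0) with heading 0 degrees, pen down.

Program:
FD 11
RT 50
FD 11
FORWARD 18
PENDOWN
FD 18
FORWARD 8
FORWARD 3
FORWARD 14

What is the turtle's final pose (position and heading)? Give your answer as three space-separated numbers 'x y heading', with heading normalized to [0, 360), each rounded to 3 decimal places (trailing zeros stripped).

Answer: 57.281 -55.155 310

Derivation:
Executing turtle program step by step:
Start: pos=(0,0), heading=0, pen down
FD 11: (0,0) -> (11,0) [heading=0, draw]
RT 50: heading 0 -> 310
FD 11: (11,0) -> (18.071,-8.426) [heading=310, draw]
FD 18: (18.071,-8.426) -> (29.641,-22.215) [heading=310, draw]
PD: pen down
FD 18: (29.641,-22.215) -> (41.211,-36.004) [heading=310, draw]
FD 8: (41.211,-36.004) -> (46.353,-42.132) [heading=310, draw]
FD 3: (46.353,-42.132) -> (48.282,-44.431) [heading=310, draw]
FD 14: (48.282,-44.431) -> (57.281,-55.155) [heading=310, draw]
Final: pos=(57.281,-55.155), heading=310, 7 segment(s) drawn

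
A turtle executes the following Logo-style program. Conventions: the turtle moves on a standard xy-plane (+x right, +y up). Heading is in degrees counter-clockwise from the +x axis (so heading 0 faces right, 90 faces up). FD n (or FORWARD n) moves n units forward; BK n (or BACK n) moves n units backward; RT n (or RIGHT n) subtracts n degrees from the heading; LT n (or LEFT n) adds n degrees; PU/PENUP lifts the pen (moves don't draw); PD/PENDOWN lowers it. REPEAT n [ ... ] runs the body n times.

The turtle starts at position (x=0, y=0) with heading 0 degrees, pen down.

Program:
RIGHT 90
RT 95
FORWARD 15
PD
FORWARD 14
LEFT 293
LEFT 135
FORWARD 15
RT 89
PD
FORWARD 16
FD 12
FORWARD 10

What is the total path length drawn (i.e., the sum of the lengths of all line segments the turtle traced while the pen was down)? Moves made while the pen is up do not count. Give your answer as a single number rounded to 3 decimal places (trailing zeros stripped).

Answer: 82

Derivation:
Executing turtle program step by step:
Start: pos=(0,0), heading=0, pen down
RT 90: heading 0 -> 270
RT 95: heading 270 -> 175
FD 15: (0,0) -> (-14.943,1.307) [heading=175, draw]
PD: pen down
FD 14: (-14.943,1.307) -> (-28.89,2.528) [heading=175, draw]
LT 293: heading 175 -> 108
LT 135: heading 108 -> 243
FD 15: (-28.89,2.528) -> (-35.7,-10.838) [heading=243, draw]
RT 89: heading 243 -> 154
PD: pen down
FD 16: (-35.7,-10.838) -> (-50.08,-3.824) [heading=154, draw]
FD 12: (-50.08,-3.824) -> (-60.866,1.437) [heading=154, draw]
FD 10: (-60.866,1.437) -> (-69.854,5.821) [heading=154, draw]
Final: pos=(-69.854,5.821), heading=154, 6 segment(s) drawn

Segment lengths:
  seg 1: (0,0) -> (-14.943,1.307), length = 15
  seg 2: (-14.943,1.307) -> (-28.89,2.528), length = 14
  seg 3: (-28.89,2.528) -> (-35.7,-10.838), length = 15
  seg 4: (-35.7,-10.838) -> (-50.08,-3.824), length = 16
  seg 5: (-50.08,-3.824) -> (-60.866,1.437), length = 12
  seg 6: (-60.866,1.437) -> (-69.854,5.821), length = 10
Total = 82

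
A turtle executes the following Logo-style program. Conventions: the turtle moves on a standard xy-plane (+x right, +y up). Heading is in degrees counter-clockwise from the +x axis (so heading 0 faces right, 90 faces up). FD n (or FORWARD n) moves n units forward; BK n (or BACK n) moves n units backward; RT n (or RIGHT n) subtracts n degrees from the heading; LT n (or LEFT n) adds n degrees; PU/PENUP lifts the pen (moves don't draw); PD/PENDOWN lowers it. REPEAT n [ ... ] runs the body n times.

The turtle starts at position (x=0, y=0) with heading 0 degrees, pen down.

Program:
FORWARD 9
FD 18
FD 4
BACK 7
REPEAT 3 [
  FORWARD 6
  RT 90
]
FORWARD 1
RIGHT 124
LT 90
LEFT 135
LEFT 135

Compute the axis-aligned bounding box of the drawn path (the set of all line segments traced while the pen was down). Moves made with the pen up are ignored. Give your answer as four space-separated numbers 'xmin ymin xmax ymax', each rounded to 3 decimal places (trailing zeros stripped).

Executing turtle program step by step:
Start: pos=(0,0), heading=0, pen down
FD 9: (0,0) -> (9,0) [heading=0, draw]
FD 18: (9,0) -> (27,0) [heading=0, draw]
FD 4: (27,0) -> (31,0) [heading=0, draw]
BK 7: (31,0) -> (24,0) [heading=0, draw]
REPEAT 3 [
  -- iteration 1/3 --
  FD 6: (24,0) -> (30,0) [heading=0, draw]
  RT 90: heading 0 -> 270
  -- iteration 2/3 --
  FD 6: (30,0) -> (30,-6) [heading=270, draw]
  RT 90: heading 270 -> 180
  -- iteration 3/3 --
  FD 6: (30,-6) -> (24,-6) [heading=180, draw]
  RT 90: heading 180 -> 90
]
FD 1: (24,-6) -> (24,-5) [heading=90, draw]
RT 124: heading 90 -> 326
LT 90: heading 326 -> 56
LT 135: heading 56 -> 191
LT 135: heading 191 -> 326
Final: pos=(24,-5), heading=326, 8 segment(s) drawn

Segment endpoints: x in {0, 9, 24, 27, 30, 31}, y in {-6, -6, -5, 0}
xmin=0, ymin=-6, xmax=31, ymax=0

Answer: 0 -6 31 0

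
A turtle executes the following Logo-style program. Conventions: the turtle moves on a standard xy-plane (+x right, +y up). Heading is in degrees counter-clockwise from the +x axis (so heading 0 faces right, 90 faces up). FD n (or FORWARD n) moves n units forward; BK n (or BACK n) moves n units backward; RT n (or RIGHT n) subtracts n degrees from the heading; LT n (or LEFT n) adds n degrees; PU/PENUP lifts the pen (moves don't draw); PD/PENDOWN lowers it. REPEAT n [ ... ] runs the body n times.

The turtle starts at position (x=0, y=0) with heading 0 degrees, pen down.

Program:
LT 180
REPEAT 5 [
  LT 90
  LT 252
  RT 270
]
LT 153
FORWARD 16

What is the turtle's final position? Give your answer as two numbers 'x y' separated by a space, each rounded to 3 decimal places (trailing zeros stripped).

Executing turtle program step by step:
Start: pos=(0,0), heading=0, pen down
LT 180: heading 0 -> 180
REPEAT 5 [
  -- iteration 1/5 --
  LT 90: heading 180 -> 270
  LT 252: heading 270 -> 162
  RT 270: heading 162 -> 252
  -- iteration 2/5 --
  LT 90: heading 252 -> 342
  LT 252: heading 342 -> 234
  RT 270: heading 234 -> 324
  -- iteration 3/5 --
  LT 90: heading 324 -> 54
  LT 252: heading 54 -> 306
  RT 270: heading 306 -> 36
  -- iteration 4/5 --
  LT 90: heading 36 -> 126
  LT 252: heading 126 -> 18
  RT 270: heading 18 -> 108
  -- iteration 5/5 --
  LT 90: heading 108 -> 198
  LT 252: heading 198 -> 90
  RT 270: heading 90 -> 180
]
LT 153: heading 180 -> 333
FD 16: (0,0) -> (14.256,-7.264) [heading=333, draw]
Final: pos=(14.256,-7.264), heading=333, 1 segment(s) drawn

Answer: 14.256 -7.264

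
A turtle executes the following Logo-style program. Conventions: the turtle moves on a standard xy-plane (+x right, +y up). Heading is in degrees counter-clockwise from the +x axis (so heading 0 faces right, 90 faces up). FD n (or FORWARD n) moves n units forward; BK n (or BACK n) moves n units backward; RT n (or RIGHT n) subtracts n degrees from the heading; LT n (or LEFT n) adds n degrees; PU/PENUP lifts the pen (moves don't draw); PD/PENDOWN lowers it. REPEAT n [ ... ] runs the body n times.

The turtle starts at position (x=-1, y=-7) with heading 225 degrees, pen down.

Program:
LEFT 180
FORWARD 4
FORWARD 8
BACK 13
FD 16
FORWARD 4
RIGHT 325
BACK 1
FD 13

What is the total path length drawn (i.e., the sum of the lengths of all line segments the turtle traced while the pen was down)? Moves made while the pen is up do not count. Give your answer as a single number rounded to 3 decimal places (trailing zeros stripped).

Answer: 59

Derivation:
Executing turtle program step by step:
Start: pos=(-1,-7), heading=225, pen down
LT 180: heading 225 -> 45
FD 4: (-1,-7) -> (1.828,-4.172) [heading=45, draw]
FD 8: (1.828,-4.172) -> (7.485,1.485) [heading=45, draw]
BK 13: (7.485,1.485) -> (-1.707,-7.707) [heading=45, draw]
FD 16: (-1.707,-7.707) -> (9.607,3.607) [heading=45, draw]
FD 4: (9.607,3.607) -> (12.435,6.435) [heading=45, draw]
RT 325: heading 45 -> 80
BK 1: (12.435,6.435) -> (12.261,5.45) [heading=80, draw]
FD 13: (12.261,5.45) -> (14.519,18.253) [heading=80, draw]
Final: pos=(14.519,18.253), heading=80, 7 segment(s) drawn

Segment lengths:
  seg 1: (-1,-7) -> (1.828,-4.172), length = 4
  seg 2: (1.828,-4.172) -> (7.485,1.485), length = 8
  seg 3: (7.485,1.485) -> (-1.707,-7.707), length = 13
  seg 4: (-1.707,-7.707) -> (9.607,3.607), length = 16
  seg 5: (9.607,3.607) -> (12.435,6.435), length = 4
  seg 6: (12.435,6.435) -> (12.261,5.45), length = 1
  seg 7: (12.261,5.45) -> (14.519,18.253), length = 13
Total = 59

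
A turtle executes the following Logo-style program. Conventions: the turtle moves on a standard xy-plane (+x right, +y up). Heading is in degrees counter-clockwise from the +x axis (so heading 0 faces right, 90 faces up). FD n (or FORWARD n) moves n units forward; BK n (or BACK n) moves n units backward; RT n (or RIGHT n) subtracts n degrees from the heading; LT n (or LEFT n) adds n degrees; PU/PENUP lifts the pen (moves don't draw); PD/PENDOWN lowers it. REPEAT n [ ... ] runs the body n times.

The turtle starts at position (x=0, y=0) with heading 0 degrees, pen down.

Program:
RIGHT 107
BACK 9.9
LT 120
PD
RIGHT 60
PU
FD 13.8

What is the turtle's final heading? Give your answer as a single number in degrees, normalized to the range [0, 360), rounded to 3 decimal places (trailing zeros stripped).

Answer: 313

Derivation:
Executing turtle program step by step:
Start: pos=(0,0), heading=0, pen down
RT 107: heading 0 -> 253
BK 9.9: (0,0) -> (2.894,9.467) [heading=253, draw]
LT 120: heading 253 -> 13
PD: pen down
RT 60: heading 13 -> 313
PU: pen up
FD 13.8: (2.894,9.467) -> (12.306,-0.625) [heading=313, move]
Final: pos=(12.306,-0.625), heading=313, 1 segment(s) drawn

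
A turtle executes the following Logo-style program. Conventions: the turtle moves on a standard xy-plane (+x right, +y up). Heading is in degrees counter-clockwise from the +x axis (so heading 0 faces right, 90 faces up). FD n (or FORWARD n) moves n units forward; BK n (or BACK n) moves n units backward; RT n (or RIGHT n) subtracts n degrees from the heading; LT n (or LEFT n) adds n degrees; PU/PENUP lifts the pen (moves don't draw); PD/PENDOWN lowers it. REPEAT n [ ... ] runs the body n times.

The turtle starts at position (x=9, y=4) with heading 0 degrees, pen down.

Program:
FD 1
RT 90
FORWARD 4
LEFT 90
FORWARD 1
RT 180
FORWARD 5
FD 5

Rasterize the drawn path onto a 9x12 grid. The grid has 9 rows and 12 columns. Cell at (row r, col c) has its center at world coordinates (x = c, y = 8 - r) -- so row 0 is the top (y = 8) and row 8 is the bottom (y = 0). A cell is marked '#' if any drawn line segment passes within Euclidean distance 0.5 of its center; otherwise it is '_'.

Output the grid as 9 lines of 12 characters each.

Segment 0: (9,4) -> (10,4)
Segment 1: (10,4) -> (10,0)
Segment 2: (10,0) -> (11,0)
Segment 3: (11,0) -> (6,-0)
Segment 4: (6,-0) -> (1,-0)

Answer: ____________
____________
____________
____________
_________##_
__________#_
__________#_
__________#_
_###########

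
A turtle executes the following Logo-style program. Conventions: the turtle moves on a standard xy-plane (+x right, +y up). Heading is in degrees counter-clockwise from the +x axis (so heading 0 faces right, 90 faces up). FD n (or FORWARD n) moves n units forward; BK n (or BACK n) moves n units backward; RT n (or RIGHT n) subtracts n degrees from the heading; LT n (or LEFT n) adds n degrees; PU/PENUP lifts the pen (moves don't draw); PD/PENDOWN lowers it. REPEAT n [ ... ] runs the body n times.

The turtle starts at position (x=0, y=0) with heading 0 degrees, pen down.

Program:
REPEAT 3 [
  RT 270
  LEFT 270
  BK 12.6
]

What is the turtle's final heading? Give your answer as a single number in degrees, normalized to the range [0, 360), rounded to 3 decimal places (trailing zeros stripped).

Executing turtle program step by step:
Start: pos=(0,0), heading=0, pen down
REPEAT 3 [
  -- iteration 1/3 --
  RT 270: heading 0 -> 90
  LT 270: heading 90 -> 0
  BK 12.6: (0,0) -> (-12.6,0) [heading=0, draw]
  -- iteration 2/3 --
  RT 270: heading 0 -> 90
  LT 270: heading 90 -> 0
  BK 12.6: (-12.6,0) -> (-25.2,0) [heading=0, draw]
  -- iteration 3/3 --
  RT 270: heading 0 -> 90
  LT 270: heading 90 -> 0
  BK 12.6: (-25.2,0) -> (-37.8,0) [heading=0, draw]
]
Final: pos=(-37.8,0), heading=0, 3 segment(s) drawn

Answer: 0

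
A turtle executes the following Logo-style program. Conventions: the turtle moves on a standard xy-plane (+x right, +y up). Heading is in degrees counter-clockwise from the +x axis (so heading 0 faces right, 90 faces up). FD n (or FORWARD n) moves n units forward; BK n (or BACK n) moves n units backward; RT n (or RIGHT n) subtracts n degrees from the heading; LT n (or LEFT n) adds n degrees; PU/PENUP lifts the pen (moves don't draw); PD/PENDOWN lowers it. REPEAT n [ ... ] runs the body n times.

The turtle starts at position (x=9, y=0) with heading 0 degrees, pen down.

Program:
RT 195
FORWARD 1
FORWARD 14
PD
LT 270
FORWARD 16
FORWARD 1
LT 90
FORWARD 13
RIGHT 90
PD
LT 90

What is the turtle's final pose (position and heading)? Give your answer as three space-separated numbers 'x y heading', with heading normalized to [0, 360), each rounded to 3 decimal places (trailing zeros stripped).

Executing turtle program step by step:
Start: pos=(9,0), heading=0, pen down
RT 195: heading 0 -> 165
FD 1: (9,0) -> (8.034,0.259) [heading=165, draw]
FD 14: (8.034,0.259) -> (-5.489,3.882) [heading=165, draw]
PD: pen down
LT 270: heading 165 -> 75
FD 16: (-5.489,3.882) -> (-1.348,19.337) [heading=75, draw]
FD 1: (-1.348,19.337) -> (-1.089,20.303) [heading=75, draw]
LT 90: heading 75 -> 165
FD 13: (-1.089,20.303) -> (-13.646,23.668) [heading=165, draw]
RT 90: heading 165 -> 75
PD: pen down
LT 90: heading 75 -> 165
Final: pos=(-13.646,23.668), heading=165, 5 segment(s) drawn

Answer: -13.646 23.668 165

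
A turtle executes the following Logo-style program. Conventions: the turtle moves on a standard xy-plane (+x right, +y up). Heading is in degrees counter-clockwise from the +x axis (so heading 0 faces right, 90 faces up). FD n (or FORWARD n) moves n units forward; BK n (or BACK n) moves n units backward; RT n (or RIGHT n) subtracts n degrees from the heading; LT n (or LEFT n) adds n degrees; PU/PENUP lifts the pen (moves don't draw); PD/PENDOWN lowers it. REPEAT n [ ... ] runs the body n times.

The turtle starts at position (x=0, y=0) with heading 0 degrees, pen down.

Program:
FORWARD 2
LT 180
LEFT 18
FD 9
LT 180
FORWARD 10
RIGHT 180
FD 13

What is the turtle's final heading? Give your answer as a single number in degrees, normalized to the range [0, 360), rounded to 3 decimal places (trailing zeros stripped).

Answer: 198

Derivation:
Executing turtle program step by step:
Start: pos=(0,0), heading=0, pen down
FD 2: (0,0) -> (2,0) [heading=0, draw]
LT 180: heading 0 -> 180
LT 18: heading 180 -> 198
FD 9: (2,0) -> (-6.56,-2.781) [heading=198, draw]
LT 180: heading 198 -> 18
FD 10: (-6.56,-2.781) -> (2.951,0.309) [heading=18, draw]
RT 180: heading 18 -> 198
FD 13: (2.951,0.309) -> (-9.413,-3.708) [heading=198, draw]
Final: pos=(-9.413,-3.708), heading=198, 4 segment(s) drawn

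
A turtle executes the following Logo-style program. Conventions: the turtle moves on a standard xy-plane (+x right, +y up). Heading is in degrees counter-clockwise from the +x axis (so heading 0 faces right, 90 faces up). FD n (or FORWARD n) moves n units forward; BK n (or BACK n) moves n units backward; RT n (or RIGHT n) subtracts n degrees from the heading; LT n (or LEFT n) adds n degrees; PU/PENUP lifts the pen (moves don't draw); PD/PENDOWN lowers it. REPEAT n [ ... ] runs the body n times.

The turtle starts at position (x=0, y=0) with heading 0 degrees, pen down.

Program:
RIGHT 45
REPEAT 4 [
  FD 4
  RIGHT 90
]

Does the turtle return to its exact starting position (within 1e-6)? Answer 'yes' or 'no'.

Answer: yes

Derivation:
Executing turtle program step by step:
Start: pos=(0,0), heading=0, pen down
RT 45: heading 0 -> 315
REPEAT 4 [
  -- iteration 1/4 --
  FD 4: (0,0) -> (2.828,-2.828) [heading=315, draw]
  RT 90: heading 315 -> 225
  -- iteration 2/4 --
  FD 4: (2.828,-2.828) -> (0,-5.657) [heading=225, draw]
  RT 90: heading 225 -> 135
  -- iteration 3/4 --
  FD 4: (0,-5.657) -> (-2.828,-2.828) [heading=135, draw]
  RT 90: heading 135 -> 45
  -- iteration 4/4 --
  FD 4: (-2.828,-2.828) -> (0,0) [heading=45, draw]
  RT 90: heading 45 -> 315
]
Final: pos=(0,0), heading=315, 4 segment(s) drawn

Start position: (0, 0)
Final position: (0, 0)
Distance = 0; < 1e-6 -> CLOSED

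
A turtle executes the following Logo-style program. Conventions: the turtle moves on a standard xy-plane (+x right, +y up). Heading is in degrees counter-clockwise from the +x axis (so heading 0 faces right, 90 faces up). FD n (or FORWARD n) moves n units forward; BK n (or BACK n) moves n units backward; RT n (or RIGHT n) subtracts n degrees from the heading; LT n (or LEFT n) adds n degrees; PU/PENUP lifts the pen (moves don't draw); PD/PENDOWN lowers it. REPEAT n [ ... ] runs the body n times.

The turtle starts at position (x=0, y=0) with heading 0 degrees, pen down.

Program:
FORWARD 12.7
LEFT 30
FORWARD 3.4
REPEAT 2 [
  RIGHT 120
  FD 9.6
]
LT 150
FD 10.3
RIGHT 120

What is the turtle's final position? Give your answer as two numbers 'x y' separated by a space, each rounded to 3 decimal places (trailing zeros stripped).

Executing turtle program step by step:
Start: pos=(0,0), heading=0, pen down
FD 12.7: (0,0) -> (12.7,0) [heading=0, draw]
LT 30: heading 0 -> 30
FD 3.4: (12.7,0) -> (15.644,1.7) [heading=30, draw]
REPEAT 2 [
  -- iteration 1/2 --
  RT 120: heading 30 -> 270
  FD 9.6: (15.644,1.7) -> (15.644,-7.9) [heading=270, draw]
  -- iteration 2/2 --
  RT 120: heading 270 -> 150
  FD 9.6: (15.644,-7.9) -> (7.331,-3.1) [heading=150, draw]
]
LT 150: heading 150 -> 300
FD 10.3: (7.331,-3.1) -> (12.481,-12.02) [heading=300, draw]
RT 120: heading 300 -> 180
Final: pos=(12.481,-12.02), heading=180, 5 segment(s) drawn

Answer: 12.481 -12.02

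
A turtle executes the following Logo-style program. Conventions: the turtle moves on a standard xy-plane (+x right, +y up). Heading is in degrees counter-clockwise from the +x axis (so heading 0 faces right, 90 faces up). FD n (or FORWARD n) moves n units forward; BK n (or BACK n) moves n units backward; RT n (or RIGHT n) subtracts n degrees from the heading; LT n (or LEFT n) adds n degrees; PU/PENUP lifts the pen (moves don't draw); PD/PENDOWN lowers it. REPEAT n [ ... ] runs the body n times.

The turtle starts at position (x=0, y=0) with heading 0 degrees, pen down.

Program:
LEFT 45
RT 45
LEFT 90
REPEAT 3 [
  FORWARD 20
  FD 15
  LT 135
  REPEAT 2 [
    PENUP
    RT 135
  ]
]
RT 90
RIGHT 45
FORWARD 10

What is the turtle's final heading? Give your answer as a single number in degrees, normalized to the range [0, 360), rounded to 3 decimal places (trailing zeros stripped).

Answer: 270

Derivation:
Executing turtle program step by step:
Start: pos=(0,0), heading=0, pen down
LT 45: heading 0 -> 45
RT 45: heading 45 -> 0
LT 90: heading 0 -> 90
REPEAT 3 [
  -- iteration 1/3 --
  FD 20: (0,0) -> (0,20) [heading=90, draw]
  FD 15: (0,20) -> (0,35) [heading=90, draw]
  LT 135: heading 90 -> 225
  REPEAT 2 [
    -- iteration 1/2 --
    PU: pen up
    RT 135: heading 225 -> 90
    -- iteration 2/2 --
    PU: pen up
    RT 135: heading 90 -> 315
  ]
  -- iteration 2/3 --
  FD 20: (0,35) -> (14.142,20.858) [heading=315, move]
  FD 15: (14.142,20.858) -> (24.749,10.251) [heading=315, move]
  LT 135: heading 315 -> 90
  REPEAT 2 [
    -- iteration 1/2 --
    PU: pen up
    RT 135: heading 90 -> 315
    -- iteration 2/2 --
    PU: pen up
    RT 135: heading 315 -> 180
  ]
  -- iteration 3/3 --
  FD 20: (24.749,10.251) -> (4.749,10.251) [heading=180, move]
  FD 15: (4.749,10.251) -> (-10.251,10.251) [heading=180, move]
  LT 135: heading 180 -> 315
  REPEAT 2 [
    -- iteration 1/2 --
    PU: pen up
    RT 135: heading 315 -> 180
    -- iteration 2/2 --
    PU: pen up
    RT 135: heading 180 -> 45
  ]
]
RT 90: heading 45 -> 315
RT 45: heading 315 -> 270
FD 10: (-10.251,10.251) -> (-10.251,0.251) [heading=270, move]
Final: pos=(-10.251,0.251), heading=270, 2 segment(s) drawn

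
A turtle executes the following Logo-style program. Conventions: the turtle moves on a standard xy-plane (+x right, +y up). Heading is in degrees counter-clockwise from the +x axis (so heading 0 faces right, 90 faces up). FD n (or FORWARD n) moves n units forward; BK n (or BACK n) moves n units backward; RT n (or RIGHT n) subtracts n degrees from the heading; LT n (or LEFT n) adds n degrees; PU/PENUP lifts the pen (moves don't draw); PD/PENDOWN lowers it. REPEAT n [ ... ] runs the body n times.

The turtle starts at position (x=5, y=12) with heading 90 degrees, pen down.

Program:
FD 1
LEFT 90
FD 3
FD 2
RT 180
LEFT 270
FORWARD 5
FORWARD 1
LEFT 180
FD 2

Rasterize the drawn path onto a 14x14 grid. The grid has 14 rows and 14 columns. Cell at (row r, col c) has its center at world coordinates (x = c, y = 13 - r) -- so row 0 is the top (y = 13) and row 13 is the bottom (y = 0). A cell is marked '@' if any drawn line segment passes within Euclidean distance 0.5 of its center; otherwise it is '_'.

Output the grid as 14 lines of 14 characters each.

Answer: @@@@@@________
@____@________
@_____________
@_____________
@_____________
@_____________
@_____________
______________
______________
______________
______________
______________
______________
______________

Derivation:
Segment 0: (5,12) -> (5,13)
Segment 1: (5,13) -> (2,13)
Segment 2: (2,13) -> (0,13)
Segment 3: (0,13) -> (-0,8)
Segment 4: (-0,8) -> (-0,7)
Segment 5: (-0,7) -> (-0,9)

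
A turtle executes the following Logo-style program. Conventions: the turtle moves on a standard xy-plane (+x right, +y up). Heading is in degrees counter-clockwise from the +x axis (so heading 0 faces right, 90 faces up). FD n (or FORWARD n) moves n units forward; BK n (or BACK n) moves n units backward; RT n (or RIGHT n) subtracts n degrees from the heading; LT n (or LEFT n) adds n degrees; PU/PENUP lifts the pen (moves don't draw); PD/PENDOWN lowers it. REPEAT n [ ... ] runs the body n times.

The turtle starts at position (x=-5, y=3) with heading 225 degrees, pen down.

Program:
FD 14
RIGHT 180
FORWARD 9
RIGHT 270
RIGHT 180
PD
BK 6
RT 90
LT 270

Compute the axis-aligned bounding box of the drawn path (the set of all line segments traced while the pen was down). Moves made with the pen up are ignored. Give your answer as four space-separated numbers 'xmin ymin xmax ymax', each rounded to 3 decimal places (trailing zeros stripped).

Answer: -14.899 -6.899 -5 3.707

Derivation:
Executing turtle program step by step:
Start: pos=(-5,3), heading=225, pen down
FD 14: (-5,3) -> (-14.899,-6.899) [heading=225, draw]
RT 180: heading 225 -> 45
FD 9: (-14.899,-6.899) -> (-8.536,-0.536) [heading=45, draw]
RT 270: heading 45 -> 135
RT 180: heading 135 -> 315
PD: pen down
BK 6: (-8.536,-0.536) -> (-12.778,3.707) [heading=315, draw]
RT 90: heading 315 -> 225
LT 270: heading 225 -> 135
Final: pos=(-12.778,3.707), heading=135, 3 segment(s) drawn

Segment endpoints: x in {-14.899, -12.778, -8.536, -5}, y in {-6.899, -0.536, 3, 3.707}
xmin=-14.899, ymin=-6.899, xmax=-5, ymax=3.707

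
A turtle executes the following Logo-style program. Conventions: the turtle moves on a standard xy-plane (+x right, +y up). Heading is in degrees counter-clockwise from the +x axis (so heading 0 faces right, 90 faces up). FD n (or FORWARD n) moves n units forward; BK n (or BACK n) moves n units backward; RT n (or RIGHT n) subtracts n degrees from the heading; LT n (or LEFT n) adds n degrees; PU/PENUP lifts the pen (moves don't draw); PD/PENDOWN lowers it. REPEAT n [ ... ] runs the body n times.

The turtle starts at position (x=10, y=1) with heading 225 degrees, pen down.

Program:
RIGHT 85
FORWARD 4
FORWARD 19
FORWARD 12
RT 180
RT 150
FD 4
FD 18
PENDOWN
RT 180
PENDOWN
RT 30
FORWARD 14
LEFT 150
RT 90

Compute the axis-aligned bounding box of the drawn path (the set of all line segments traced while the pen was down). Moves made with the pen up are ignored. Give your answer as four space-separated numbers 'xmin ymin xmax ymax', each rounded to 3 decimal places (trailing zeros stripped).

Answer: -38.477 1 10 27.318

Derivation:
Executing turtle program step by step:
Start: pos=(10,1), heading=225, pen down
RT 85: heading 225 -> 140
FD 4: (10,1) -> (6.936,3.571) [heading=140, draw]
FD 19: (6.936,3.571) -> (-7.619,15.784) [heading=140, draw]
FD 12: (-7.619,15.784) -> (-16.812,23.498) [heading=140, draw]
RT 180: heading 140 -> 320
RT 150: heading 320 -> 170
FD 4: (-16.812,23.498) -> (-20.751,24.192) [heading=170, draw]
FD 18: (-20.751,24.192) -> (-38.477,27.318) [heading=170, draw]
PD: pen down
RT 180: heading 170 -> 350
PD: pen down
RT 30: heading 350 -> 320
FD 14: (-38.477,27.318) -> (-27.753,18.319) [heading=320, draw]
LT 150: heading 320 -> 110
RT 90: heading 110 -> 20
Final: pos=(-27.753,18.319), heading=20, 6 segment(s) drawn

Segment endpoints: x in {-38.477, -27.753, -20.751, -16.812, -7.619, 6.936, 10}, y in {1, 3.571, 15.784, 18.319, 23.498, 24.192, 27.318}
xmin=-38.477, ymin=1, xmax=10, ymax=27.318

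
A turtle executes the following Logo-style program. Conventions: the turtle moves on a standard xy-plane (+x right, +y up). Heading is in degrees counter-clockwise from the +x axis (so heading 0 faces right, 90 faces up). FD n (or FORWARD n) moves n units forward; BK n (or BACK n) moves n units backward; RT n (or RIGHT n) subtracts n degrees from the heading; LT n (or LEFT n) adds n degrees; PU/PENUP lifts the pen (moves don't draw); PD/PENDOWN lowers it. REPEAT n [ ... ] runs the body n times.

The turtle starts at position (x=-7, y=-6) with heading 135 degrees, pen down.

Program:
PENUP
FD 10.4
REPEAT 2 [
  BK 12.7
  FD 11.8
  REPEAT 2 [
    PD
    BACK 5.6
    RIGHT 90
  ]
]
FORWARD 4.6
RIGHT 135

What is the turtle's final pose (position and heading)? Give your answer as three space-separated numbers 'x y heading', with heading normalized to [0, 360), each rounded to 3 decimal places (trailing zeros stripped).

Executing turtle program step by step:
Start: pos=(-7,-6), heading=135, pen down
PU: pen up
FD 10.4: (-7,-6) -> (-14.354,1.354) [heading=135, move]
REPEAT 2 [
  -- iteration 1/2 --
  BK 12.7: (-14.354,1.354) -> (-5.374,-7.626) [heading=135, move]
  FD 11.8: (-5.374,-7.626) -> (-13.718,0.718) [heading=135, move]
  REPEAT 2 [
    -- iteration 1/2 --
    PD: pen down
    BK 5.6: (-13.718,0.718) -> (-9.758,-3.242) [heading=135, draw]
    RT 90: heading 135 -> 45
    -- iteration 2/2 --
    PD: pen down
    BK 5.6: (-9.758,-3.242) -> (-13.718,-7.202) [heading=45, draw]
    RT 90: heading 45 -> 315
  ]
  -- iteration 2/2 --
  BK 12.7: (-13.718,-7.202) -> (-22.698,1.778) [heading=315, draw]
  FD 11.8: (-22.698,1.778) -> (-14.354,-6.566) [heading=315, draw]
  REPEAT 2 [
    -- iteration 1/2 --
    PD: pen down
    BK 5.6: (-14.354,-6.566) -> (-18.314,-2.606) [heading=315, draw]
    RT 90: heading 315 -> 225
    -- iteration 2/2 --
    PD: pen down
    BK 5.6: (-18.314,-2.606) -> (-14.354,1.354) [heading=225, draw]
    RT 90: heading 225 -> 135
  ]
]
FD 4.6: (-14.354,1.354) -> (-17.607,4.607) [heading=135, draw]
RT 135: heading 135 -> 0
Final: pos=(-17.607,4.607), heading=0, 7 segment(s) drawn

Answer: -17.607 4.607 0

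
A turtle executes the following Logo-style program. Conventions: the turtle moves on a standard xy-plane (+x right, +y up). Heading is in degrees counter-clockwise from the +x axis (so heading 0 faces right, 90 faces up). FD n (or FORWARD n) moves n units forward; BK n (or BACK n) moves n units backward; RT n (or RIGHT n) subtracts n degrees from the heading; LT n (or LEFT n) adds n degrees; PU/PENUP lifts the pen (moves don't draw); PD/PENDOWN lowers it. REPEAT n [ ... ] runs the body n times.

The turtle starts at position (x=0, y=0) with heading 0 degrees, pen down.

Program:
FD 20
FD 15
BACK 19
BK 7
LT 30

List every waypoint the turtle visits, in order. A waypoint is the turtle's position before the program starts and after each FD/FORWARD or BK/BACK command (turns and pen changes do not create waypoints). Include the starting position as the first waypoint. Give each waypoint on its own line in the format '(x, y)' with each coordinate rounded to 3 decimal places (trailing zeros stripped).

Answer: (0, 0)
(20, 0)
(35, 0)
(16, 0)
(9, 0)

Derivation:
Executing turtle program step by step:
Start: pos=(0,0), heading=0, pen down
FD 20: (0,0) -> (20,0) [heading=0, draw]
FD 15: (20,0) -> (35,0) [heading=0, draw]
BK 19: (35,0) -> (16,0) [heading=0, draw]
BK 7: (16,0) -> (9,0) [heading=0, draw]
LT 30: heading 0 -> 30
Final: pos=(9,0), heading=30, 4 segment(s) drawn
Waypoints (5 total):
(0, 0)
(20, 0)
(35, 0)
(16, 0)
(9, 0)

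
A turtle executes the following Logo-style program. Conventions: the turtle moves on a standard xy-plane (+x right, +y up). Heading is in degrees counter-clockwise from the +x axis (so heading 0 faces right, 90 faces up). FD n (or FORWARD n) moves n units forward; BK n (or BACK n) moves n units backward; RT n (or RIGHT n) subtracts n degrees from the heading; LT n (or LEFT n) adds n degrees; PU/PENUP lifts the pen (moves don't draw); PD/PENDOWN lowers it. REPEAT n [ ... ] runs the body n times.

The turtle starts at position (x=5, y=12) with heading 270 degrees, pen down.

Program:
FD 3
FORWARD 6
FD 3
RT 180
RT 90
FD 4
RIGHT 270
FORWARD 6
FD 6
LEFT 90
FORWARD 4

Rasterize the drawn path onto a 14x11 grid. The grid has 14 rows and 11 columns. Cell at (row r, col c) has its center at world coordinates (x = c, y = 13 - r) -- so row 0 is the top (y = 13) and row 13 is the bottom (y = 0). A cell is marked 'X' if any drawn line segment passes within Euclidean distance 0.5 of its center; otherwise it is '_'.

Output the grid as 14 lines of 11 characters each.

Segment 0: (5,12) -> (5,9)
Segment 1: (5,9) -> (5,3)
Segment 2: (5,3) -> (5,0)
Segment 3: (5,0) -> (9,0)
Segment 4: (9,0) -> (9,6)
Segment 5: (9,6) -> (9,12)
Segment 6: (9,12) -> (5,12)

Answer: ___________
_____XXXXX_
_____X___X_
_____X___X_
_____X___X_
_____X___X_
_____X___X_
_____X___X_
_____X___X_
_____X___X_
_____X___X_
_____X___X_
_____X___X_
_____XXXXX_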